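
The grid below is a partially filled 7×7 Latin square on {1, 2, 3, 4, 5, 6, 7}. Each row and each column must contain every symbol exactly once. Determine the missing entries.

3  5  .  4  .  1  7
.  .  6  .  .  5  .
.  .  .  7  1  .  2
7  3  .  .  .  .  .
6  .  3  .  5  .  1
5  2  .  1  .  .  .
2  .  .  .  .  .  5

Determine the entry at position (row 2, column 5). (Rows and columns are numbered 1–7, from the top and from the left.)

2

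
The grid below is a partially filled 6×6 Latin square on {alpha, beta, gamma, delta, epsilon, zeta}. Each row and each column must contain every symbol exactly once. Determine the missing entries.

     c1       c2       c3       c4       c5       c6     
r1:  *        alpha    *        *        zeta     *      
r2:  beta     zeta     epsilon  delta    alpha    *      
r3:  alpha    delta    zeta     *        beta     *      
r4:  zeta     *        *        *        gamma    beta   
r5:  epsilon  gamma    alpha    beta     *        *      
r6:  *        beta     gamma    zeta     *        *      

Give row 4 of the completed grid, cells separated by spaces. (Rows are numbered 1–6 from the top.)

zeta epsilon delta alpha gamma beta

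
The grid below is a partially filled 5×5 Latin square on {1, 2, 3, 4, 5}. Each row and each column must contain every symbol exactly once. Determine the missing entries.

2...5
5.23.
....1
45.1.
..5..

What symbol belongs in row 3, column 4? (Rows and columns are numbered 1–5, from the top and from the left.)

5

At row 1, column 4: row 1 has {2,5}; column 4 has {1,3}; that leaves 4.
At row 2, column 5: row 2 has {2,3,5}; column 5 has {1,5}; that leaves 4.
At row 3, column 1: row 3 has {1}; column 1 has {2,4,5}; that leaves 3.
At row 3, column 3: row 3 has {1,3}; column 3 has {2,5}; that leaves 4.
At row 4, column 3: row 4 has {1,4,5}; column 3 has {2,4,5}; that leaves 3.
At row 4, column 5: row 4 has {1,3,4,5}; column 5 has {1,4,5}; that leaves 2.
At row 5, column 1: row 5 has {5}; column 1 has {2,3,4,5}; that leaves 1.
At row 5, column 4: row 5 has {1,5}; column 4 has {1,3,4}; that leaves 2.
At row 5, column 5: row 5 has {1,2,5}; column 5 has {1,2,4,5}; that leaves 3.
At row 1, column 3: row 1 has {2,4,5}; column 3 has {2,3,4,5}; that leaves 1.
At row 2, column 2: row 2 has {2,3,4,5}; column 2 has {5}; that leaves 1.
At row 3, column 2: row 3 has {1,3,4}; column 2 has {1,5}; that leaves 2.
At row 3, column 4: row 3 has {1,2,3,4}; column 4 has {1,2,3,4}; that leaves 5.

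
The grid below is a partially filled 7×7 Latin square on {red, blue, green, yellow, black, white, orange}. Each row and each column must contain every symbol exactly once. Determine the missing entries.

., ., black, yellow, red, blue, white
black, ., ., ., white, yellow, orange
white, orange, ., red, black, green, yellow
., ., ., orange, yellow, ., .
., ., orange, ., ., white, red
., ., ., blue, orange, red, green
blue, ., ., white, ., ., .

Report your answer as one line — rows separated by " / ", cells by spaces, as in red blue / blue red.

orange green black yellow red blue white / black blue red green white yellow orange / white orange blue red black green yellow / red white green orange yellow black blue / green yellow orange black blue white red / yellow black white blue orange red green / blue red yellow white green orange black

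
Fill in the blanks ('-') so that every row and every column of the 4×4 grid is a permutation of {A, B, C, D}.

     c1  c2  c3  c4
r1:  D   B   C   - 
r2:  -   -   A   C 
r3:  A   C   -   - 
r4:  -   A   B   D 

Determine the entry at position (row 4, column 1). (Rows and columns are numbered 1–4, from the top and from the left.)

C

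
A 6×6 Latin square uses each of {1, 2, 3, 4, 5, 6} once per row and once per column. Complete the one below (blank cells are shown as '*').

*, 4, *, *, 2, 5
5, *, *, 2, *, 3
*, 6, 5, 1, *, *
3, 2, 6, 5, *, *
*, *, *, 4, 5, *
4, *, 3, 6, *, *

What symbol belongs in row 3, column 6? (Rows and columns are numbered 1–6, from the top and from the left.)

Cell (r1,c3): row 1 has {2,4,5}; column 3 has {3,5,6} → 1.
Cell (r1,c4): row 1 has {1,2,4,5}; column 4 has {1,2,4,5,6} → 3.
Cell (r2,c2): row 2 has {2,3,5}; column 2 has {2,4,6} → 1.
Cell (r2,c3): row 2 has {1,2,3,5}; column 3 has {1,3,5,6} → 4.
Cell (r2,c5): row 2 has {1,2,3,4,5}; column 5 has {2,5} → 6.
Cell (r3,c1): row 3 has {1,5,6}; column 1 has {3,4,5} → 2.
Cell (r3,c6): row 3 has {1,2,5,6}; column 6 has {3,5} → 4.

4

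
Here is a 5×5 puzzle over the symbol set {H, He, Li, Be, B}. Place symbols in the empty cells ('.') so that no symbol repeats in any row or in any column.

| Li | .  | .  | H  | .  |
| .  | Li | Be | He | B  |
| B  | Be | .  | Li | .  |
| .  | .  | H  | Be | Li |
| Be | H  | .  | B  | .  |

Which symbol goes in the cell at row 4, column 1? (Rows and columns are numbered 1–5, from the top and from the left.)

He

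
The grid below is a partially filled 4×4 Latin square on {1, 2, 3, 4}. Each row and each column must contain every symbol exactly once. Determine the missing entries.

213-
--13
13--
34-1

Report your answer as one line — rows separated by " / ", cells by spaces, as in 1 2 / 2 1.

2 1 3 4 / 4 2 1 3 / 1 3 4 2 / 3 4 2 1

(r1,c4) = 4
(r2,c1) = 4
(r2,c2) = 2
(r3,c4) = 2
(r4,c3) = 2
(r3,c3) = 4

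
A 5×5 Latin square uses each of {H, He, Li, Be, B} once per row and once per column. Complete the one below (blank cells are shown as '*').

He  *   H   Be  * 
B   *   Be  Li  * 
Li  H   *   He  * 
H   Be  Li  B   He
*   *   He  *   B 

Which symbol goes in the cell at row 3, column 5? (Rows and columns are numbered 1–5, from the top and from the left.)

(r1,c5): row 1 has {H,He,Be}; column 5 has {He,B}, so it must be Li.
(r2,c2): row 2 has {Li,Be,B}; column 2 has {H,Be}, so it must be He.
(r2,c5): row 2 has {He,Li,Be,B}; column 5 has {He,Li,B}, so it must be H.
(r3,c3): row 3 has {H,He,Li}; column 3 has {H,He,Li,Be}, so it must be B.
(r3,c5): row 3 has {H,He,Li,B}; column 5 has {H,He,Li,B}, so it must be Be.

Be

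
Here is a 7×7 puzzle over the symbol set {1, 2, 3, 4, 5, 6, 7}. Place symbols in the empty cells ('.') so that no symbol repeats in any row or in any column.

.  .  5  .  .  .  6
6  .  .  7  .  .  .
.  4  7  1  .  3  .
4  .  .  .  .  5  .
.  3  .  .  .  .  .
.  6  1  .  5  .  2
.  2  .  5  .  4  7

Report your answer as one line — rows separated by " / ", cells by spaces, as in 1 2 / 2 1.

7 1 5 3 4 2 6 / 6 5 3 7 2 1 4 / 2 4 7 1 6 3 5 / 4 7 2 6 1 5 3 / 5 3 4 2 7 6 1 / 3 6 1 4 5 7 2 / 1 2 6 5 3 4 7

(r3,c7): row 3 has {1,3,4,7}; column 7 has {2,6,7}, so it must be 5.
(r6,c6): row 6 has {1,2,5,6}; column 6 has {3,4,5}, so it must be 7.
(r3,c1): row 3 has {1,3,4,5,7}; column 1 has {4,6}, so it must be 2.
(r3,c5): row 3 has {1,2,3,4,5,7}; column 5 has {5}, so it must be 6.
(r6,c1): row 6 has {1,2,5,6,7}; column 1 has {2,4,6}, so it must be 3.
(r6,c4): row 6 has {1,2,3,5,6,7}; column 4 has {1,5,7}, so it must be 4.
(r7,c1): row 7 has {2,4,5,7}; column 1 has {2,3,4,6}, so it must be 1.
(r7,c5): row 7 has {1,2,4,5,7}; column 5 has {5,6}, so it must be 3.
(r1,c1): row 1 has {5,6}; column 1 has {1,2,3,4,6}, so it must be 7.
(r1,c2): row 1 has {5,6,7}; column 2 has {2,3,4,6}, so it must be 1.
(r1,c6): row 1 has {1,5,6,7}; column 6 has {3,4,5,7}, so it must be 2.
(r2,c2): row 2 has {6,7}; column 2 has {1,2,3,4,6}, so it must be 5.
(r2,c6): row 2 has {5,6,7}; column 6 has {2,3,4,5,7}, so it must be 1.
(r4,c2): row 4 has {4,5}; column 2 has {1,2,3,4,5,6}, so it must be 7.
(r5,c1): row 5 has {3}; column 1 has {1,2,3,4,6,7}, so it must be 5.
(r5,c6): row 5 has {3,5}; column 6 has {1,2,3,4,5,7}, so it must be 6.
(r7,c3): row 7 has {1,2,3,4,5,7}; column 3 has {1,5,7}, so it must be 6.
(r1,c4): row 1 has {1,2,5,6,7}; column 4 has {1,4,5,7}, so it must be 3.
(r1,c5): row 1 has {1,2,3,5,6,7}; column 5 has {3,5,6}, so it must be 4.
(r2,c5): row 2 has {1,5,6,7}; column 5 has {3,4,5,6}, so it must be 2.
(r4,c5): row 4 has {4,5,7}; column 5 has {2,3,4,5,6}, so it must be 1.
(r4,c7): row 4 has {1,4,5,7}; column 7 has {2,5,6,7}, so it must be 3.
(r5,c4): row 5 has {3,5,6}; column 4 has {1,3,4,5,7}, so it must be 2.
(r5,c5): row 5 has {2,3,5,6}; column 5 has {1,2,3,4,5,6}, so it must be 7.
(r2,c7): row 2 has {1,2,5,6,7}; column 7 has {2,3,5,6,7}, so it must be 4.
(r4,c3): row 4 has {1,3,4,5,7}; column 3 has {1,5,6,7}, so it must be 2.
(r4,c4): row 4 has {1,2,3,4,5,7}; column 4 has {1,2,3,4,5,7}, so it must be 6.
(r5,c3): row 5 has {2,3,5,6,7}; column 3 has {1,2,5,6,7}, so it must be 4.
(r5,c7): row 5 has {2,3,4,5,6,7}; column 7 has {2,3,4,5,6,7}, so it must be 1.
(r2,c3): row 2 has {1,2,4,5,6,7}; column 3 has {1,2,4,5,6,7}, so it must be 3.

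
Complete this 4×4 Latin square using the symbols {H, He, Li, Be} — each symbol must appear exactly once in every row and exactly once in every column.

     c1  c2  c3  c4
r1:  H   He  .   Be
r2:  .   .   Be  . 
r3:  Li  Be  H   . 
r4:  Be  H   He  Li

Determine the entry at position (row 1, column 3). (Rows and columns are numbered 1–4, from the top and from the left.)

Li

(r1,c3) = Li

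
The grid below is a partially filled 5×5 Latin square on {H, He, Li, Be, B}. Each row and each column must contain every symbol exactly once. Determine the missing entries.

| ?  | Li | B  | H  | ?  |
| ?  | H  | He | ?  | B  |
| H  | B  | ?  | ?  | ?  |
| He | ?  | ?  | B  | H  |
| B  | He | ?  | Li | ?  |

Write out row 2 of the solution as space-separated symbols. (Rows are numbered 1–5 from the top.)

Li H He Be B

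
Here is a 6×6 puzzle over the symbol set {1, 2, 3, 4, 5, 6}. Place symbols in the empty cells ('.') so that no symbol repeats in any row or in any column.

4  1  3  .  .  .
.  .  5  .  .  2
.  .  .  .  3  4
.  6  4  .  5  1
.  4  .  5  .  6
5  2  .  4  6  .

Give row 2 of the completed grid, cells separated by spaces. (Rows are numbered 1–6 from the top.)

6 3 5 1 4 2

(r1,c5): row 1 has {1,3,4}; column 5 has {3,5,6}, so it must be 2.
(r1,c6): row 1 has {1,2,3,4}; column 6 has {1,2,4,6}, so it must be 5.
(r2,c2): row 2 has {2,5}; column 2 has {1,2,4,6}, so it must be 3.
(r3,c2): row 3 has {3,4}; column 2 has {1,2,3,4,6}, so it must be 5.
(r5,c5): row 5 has {4,5,6}; column 5 has {2,3,5,6}, so it must be 1.
(r6,c3): row 6 has {2,4,5,6}; column 3 has {3,4,5}, so it must be 1.
(r6,c6): row 6 has {1,2,4,5,6}; column 6 has {1,2,4,5,6}, so it must be 3.
(r1,c4): row 1 has {1,2,3,4,5}; column 4 has {4,5}, so it must be 6.
(r2,c4): row 2 has {2,3,5}; column 4 has {4,5,6}, so it must be 1.
(r2,c5): row 2 has {1,2,3,5}; column 5 has {1,2,3,5,6}, so it must be 4.
(r3,c4): row 3 has {3,4,5}; column 4 has {1,4,5,6}, so it must be 2.
(r4,c4): row 4 has {1,4,5,6}; column 4 has {1,2,4,5,6}, so it must be 3.
(r5,c3): row 5 has {1,4,5,6}; column 3 has {1,3,4,5}, so it must be 2.
(r2,c1): row 2 has {1,2,3,4,5}; column 1 has {4,5}, so it must be 6.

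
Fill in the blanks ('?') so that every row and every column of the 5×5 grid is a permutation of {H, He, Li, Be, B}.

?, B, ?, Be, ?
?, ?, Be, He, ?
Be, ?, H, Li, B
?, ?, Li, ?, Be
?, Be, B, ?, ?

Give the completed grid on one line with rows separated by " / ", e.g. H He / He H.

H B He Be Li / B Li Be He H / Be He H Li B / He H Li B Be / Li Be B H He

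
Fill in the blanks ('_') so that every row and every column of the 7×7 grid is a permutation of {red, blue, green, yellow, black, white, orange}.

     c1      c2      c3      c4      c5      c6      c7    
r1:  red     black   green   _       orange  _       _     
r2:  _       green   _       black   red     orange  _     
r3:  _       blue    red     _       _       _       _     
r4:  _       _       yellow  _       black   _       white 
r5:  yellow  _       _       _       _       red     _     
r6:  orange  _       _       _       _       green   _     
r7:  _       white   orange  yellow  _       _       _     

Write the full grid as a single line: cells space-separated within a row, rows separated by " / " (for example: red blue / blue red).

red black green white orange yellow blue / white green blue black red orange yellow / black blue red green yellow white orange / green red yellow orange black blue white / yellow orange black blue white red green / orange yellow white red blue green black / blue white orange yellow green black red

(r4,c6) = blue
(r5,c2) = orange
(r7,c6) = black
(r4,c1) = green
(r4,c2) = red
(r4,c4) = orange
(r6,c2) = yellow
(r7,c1) = blue
(r7,c5) = green
(r7,c7) = red
(r2,c1) = white
(r2,c3) = blue
(r2,c7) = yellow
(r3,c1) = black
(r1,c7) = blue
(r6,c7) = black
(r1,c4) = white
(r1,c6) = yellow
(r3,c4) = green
(r3,c6) = white
(r3,c7) = orange
(r5,c4) = blue
(r5,c5) = white
(r5,c7) = green
(r6,c3) = white
(r6,c4) = red
(r6,c5) = blue
(r3,c5) = yellow
(r5,c3) = black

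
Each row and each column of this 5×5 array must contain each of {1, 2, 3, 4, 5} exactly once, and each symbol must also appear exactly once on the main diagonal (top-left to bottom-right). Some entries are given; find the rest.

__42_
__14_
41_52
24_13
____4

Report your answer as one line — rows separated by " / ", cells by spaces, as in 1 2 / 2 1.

5 3 4 2 1 / 3 2 1 4 5 / 4 1 3 5 2 / 2 4 5 1 3 / 1 5 2 3 4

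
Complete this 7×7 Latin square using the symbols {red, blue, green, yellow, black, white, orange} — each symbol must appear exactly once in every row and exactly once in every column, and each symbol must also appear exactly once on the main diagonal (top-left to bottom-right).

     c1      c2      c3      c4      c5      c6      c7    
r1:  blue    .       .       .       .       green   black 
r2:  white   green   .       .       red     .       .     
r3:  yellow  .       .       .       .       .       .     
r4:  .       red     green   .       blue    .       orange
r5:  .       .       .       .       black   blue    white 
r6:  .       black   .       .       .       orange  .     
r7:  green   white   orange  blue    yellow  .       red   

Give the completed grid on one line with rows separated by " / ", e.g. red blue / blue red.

blue orange yellow red white green black / white green black orange red yellow blue / yellow blue white black orange red green / black red green yellow blue white orange / orange yellow red green black blue white / red black blue white green orange yellow / green white orange blue yellow black red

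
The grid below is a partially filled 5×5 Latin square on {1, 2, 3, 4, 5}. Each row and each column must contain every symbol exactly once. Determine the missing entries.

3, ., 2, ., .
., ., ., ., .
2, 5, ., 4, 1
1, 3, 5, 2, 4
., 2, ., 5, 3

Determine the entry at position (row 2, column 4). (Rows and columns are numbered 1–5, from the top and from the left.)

(r1,c4) = 1
(r1,c5) = 5
(r2,c4) = 3

3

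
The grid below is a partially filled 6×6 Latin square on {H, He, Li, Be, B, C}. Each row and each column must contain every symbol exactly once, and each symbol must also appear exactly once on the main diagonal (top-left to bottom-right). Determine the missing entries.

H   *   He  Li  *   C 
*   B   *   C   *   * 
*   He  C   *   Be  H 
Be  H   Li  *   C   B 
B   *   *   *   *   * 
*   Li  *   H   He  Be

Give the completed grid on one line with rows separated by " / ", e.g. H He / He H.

H Be He Li B C / He B Be C H Li / Li He C B Be H / Be H Li He C B / B C H Be Li He / C Li B H He Be

(r1,c2): row 1 has {H,He,Li,C}; column 2 has {H,He,Li,B}, so it must be Be.
(r1,c5): row 1 has {H,He,Li,Be,C}; column 5 has {He,Be,C}, so it must be B.
(r3,c1): row 3 has {H,He,Be,C}; column 1 has {H,Be,B}, so it must be Li.
(r3,c4): row 3 has {H,He,Li,Be,C}; column 4 has {H,Li,C}, so it must be B.
(r4,c4): row 4 has {H,Li,Be,B,C}; column 4 has {H,Li,B,C}; the diagonal has {H,Be,B,C}, so it must be He.
(r5,c2): row 5 has {B}; column 2 has {H,He,Li,Be,B}, so it must be C.
(r5,c4): row 5 has {B,C}; column 4 has {H,He,Li,B,C}, so it must be Be.
(r5,c5): row 5 has {Be,B,C}; column 5 has {He,Be,B,C}; the diagonal has {H,He,Be,B,C}, so it must be Li.
(r5,c6): row 5 has {Li,Be,B,C}; column 6 has {H,Be,B,C}, so it must be He.
(r6,c1): row 6 has {H,He,Li,Be}; column 1 has {H,Li,Be,B}, so it must be C.
(r6,c3): row 6 has {H,He,Li,Be,C}; column 3 has {He,Li,C}, so it must be B.
(r2,c1): row 2 has {B,C}; column 1 has {H,Li,Be,B,C}, so it must be He.
(r2,c5): row 2 has {He,B,C}; column 5 has {He,Li,Be,B,C}, so it must be H.
(r2,c6): row 2 has {H,He,B,C}; column 6 has {H,He,Be,B,C}, so it must be Li.
(r5,c3): row 5 has {He,Li,Be,B,C}; column 3 has {He,Li,B,C}, so it must be H.
(r2,c3): row 2 has {H,He,Li,B,C}; column 3 has {H,He,Li,B,C}, so it must be Be.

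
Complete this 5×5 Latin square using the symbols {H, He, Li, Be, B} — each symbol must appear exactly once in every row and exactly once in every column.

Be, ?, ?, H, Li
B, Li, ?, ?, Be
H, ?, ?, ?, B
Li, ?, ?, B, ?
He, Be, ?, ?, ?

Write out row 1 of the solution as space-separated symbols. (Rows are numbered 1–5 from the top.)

Be B He H Li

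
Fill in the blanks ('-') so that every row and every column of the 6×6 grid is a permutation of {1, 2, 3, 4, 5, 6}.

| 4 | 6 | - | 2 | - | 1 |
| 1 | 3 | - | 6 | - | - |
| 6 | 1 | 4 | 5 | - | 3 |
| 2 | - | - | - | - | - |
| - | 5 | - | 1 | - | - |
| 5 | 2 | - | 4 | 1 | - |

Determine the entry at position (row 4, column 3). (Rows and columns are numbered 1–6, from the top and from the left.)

(r3,c5): row 3 has {1,3,4,5,6}; column 5 has {1}, so it must be 2.
(r4,c2): row 4 has {2}; column 2 has {1,2,3,5,6}, so it must be 4.
(r4,c4): row 4 has {2,4}; column 4 has {1,2,4,5,6}, so it must be 3.
(r5,c1): row 5 has {1,5}; column 1 has {1,2,4,5,6}, so it must be 3.
(r6,c6): row 6 has {1,2,4,5}; column 6 has {1,3}, so it must be 6.
(r4,c6): row 4 has {2,3,4}; column 6 has {1,3,6}, so it must be 5.
(r6,c3): row 6 has {1,2,4,5,6}; column 3 has {4}, so it must be 3.
(r1,c3): row 1 has {1,2,4,6}; column 3 has {3,4}, so it must be 5.
(r1,c5): row 1 has {1,2,4,5,6}; column 5 has {1,2}, so it must be 3.
(r2,c3): row 2 has {1,3,6}; column 3 has {3,4,5}, so it must be 2.
(r2,c6): row 2 has {1,2,3,6}; column 6 has {1,3,5,6}, so it must be 4.
(r4,c5): row 4 has {2,3,4,5}; column 5 has {1,2,3}, so it must be 6.
(r5,c3): row 5 has {1,3,5}; column 3 has {2,3,4,5}, so it must be 6.
(r5,c5): row 5 has {1,3,5,6}; column 5 has {1,2,3,6}, so it must be 4.
(r5,c6): row 5 has {1,3,4,5,6}; column 6 has {1,3,4,5,6}, so it must be 2.
(r2,c5): row 2 has {1,2,3,4,6}; column 5 has {1,2,3,4,6}, so it must be 5.
(r4,c3): row 4 has {2,3,4,5,6}; column 3 has {2,3,4,5,6}, so it must be 1.

1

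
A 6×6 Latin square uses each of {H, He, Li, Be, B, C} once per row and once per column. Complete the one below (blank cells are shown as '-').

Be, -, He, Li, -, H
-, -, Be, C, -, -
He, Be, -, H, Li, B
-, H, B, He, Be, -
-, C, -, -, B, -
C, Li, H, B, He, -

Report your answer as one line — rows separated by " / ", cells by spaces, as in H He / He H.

Be B He Li C H / B He Be C H Li / He Be C H Li B / Li H B He Be C / H C Li Be B He / C Li H B He Be

(r1,c2) = B
(r1,c5) = C
(r2,c2) = He
(r2,c5) = H
(r2,c6) = Li
(r3,c3) = C
(r4,c1) = Li
(r4,c6) = C
(r5,c1) = H
(r5,c3) = Li
(r5,c4) = Be
(r5,c6) = He
(r6,c6) = Be
(r2,c1) = B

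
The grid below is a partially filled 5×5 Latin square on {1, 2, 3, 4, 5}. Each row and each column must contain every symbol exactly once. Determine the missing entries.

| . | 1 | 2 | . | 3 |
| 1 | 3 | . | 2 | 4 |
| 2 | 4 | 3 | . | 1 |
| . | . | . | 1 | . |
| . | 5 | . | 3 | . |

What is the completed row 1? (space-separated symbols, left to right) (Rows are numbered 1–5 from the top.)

5 1 2 4 3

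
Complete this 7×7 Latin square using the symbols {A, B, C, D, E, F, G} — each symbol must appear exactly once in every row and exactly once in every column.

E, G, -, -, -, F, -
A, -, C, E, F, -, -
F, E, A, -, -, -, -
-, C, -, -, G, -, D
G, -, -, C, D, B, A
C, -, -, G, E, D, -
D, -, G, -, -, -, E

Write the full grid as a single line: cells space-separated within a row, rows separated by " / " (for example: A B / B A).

E G D B A F C / A D C E F G B / F E A D B C G / B C F A G E D / G F E C D B A / C A B G E D F / D B G F C A E

(r2,c6) = G
(r2,c7) = B
(r3,c6) = C
(r3,c7) = G
(r4,c1) = B
(r5,c2) = F
(r5,c3) = E
(r6,c7) = F
(r7,c6) = A
(r1,c7) = C
(r2,c2) = D
(r3,c5) = B
(r4,c3) = F
(r4,c4) = A
(r4,c6) = E
(r6,c3) = B
(r7,c2) = B
(r7,c4) = F
(r7,c5) = C
(r1,c3) = D
(r1,c4) = B
(r1,c5) = A
(r3,c4) = D
(r6,c2) = A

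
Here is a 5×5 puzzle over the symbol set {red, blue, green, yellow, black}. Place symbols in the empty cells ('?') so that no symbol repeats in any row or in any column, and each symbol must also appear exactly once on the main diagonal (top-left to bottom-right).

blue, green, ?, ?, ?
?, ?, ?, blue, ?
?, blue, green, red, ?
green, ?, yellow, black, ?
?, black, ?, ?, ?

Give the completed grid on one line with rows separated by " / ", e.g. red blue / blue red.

(r1,c4) = yellow
(r4,c2) = red
(r4,c5) = blue
(r5,c4) = green
(r2,c2) = yellow
(r5,c5) = red
(r1,c5) = black
(r2,c5) = green
(r3,c5) = yellow
(r5,c1) = yellow
(r5,c3) = blue
(r1,c3) = red
(r2,c3) = black
(r3,c1) = black
(r2,c1) = red

blue green red yellow black / red yellow black blue green / black blue green red yellow / green red yellow black blue / yellow black blue green red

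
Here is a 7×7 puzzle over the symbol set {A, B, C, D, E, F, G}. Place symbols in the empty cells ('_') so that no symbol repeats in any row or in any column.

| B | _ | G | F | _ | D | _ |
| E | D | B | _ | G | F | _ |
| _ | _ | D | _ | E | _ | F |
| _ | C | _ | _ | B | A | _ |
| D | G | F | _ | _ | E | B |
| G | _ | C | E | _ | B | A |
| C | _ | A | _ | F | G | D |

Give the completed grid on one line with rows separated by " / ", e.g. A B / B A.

B A G F C D E / E D B A G F C / A B D G E C F / F C E D B A G / D G F C A E B / G F C E D B A / C E A B F G D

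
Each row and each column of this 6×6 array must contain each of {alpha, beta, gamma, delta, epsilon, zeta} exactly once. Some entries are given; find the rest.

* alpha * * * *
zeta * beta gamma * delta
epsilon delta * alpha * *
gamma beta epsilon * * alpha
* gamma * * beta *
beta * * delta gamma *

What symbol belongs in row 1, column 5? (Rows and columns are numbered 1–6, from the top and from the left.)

epsilon

At row 1, column 1: row 1 has {alpha}; column 1 has {beta,gamma,epsilon,zeta}; that leaves delta.
At row 2, column 2: row 2 has {beta,gamma,delta,zeta}; column 2 has {alpha,beta,gamma,delta}; that leaves epsilon.
At row 2, column 5: row 2 has {beta,gamma,delta,epsilon,zeta}; column 5 has {beta,gamma}; that leaves alpha.
At row 3, column 5: row 3 has {alpha,delta,epsilon}; column 5 has {alpha,beta,gamma}; that leaves zeta.
At row 4, column 4: row 4 has {alpha,beta,gamma,epsilon}; column 4 has {alpha,gamma,delta}; that leaves zeta.
At row 4, column 5: row 4 has {alpha,beta,gamma,epsilon,zeta}; column 5 has {alpha,beta,gamma,zeta}; that leaves delta.
At row 5, column 1: row 5 has {beta,gamma}; column 1 has {beta,gamma,delta,epsilon,zeta}; that leaves alpha.
At row 5, column 4: row 5 has {alpha,beta,gamma}; column 4 has {alpha,gamma,delta,zeta}; that leaves epsilon.
At row 5, column 6: row 5 has {alpha,beta,gamma,epsilon}; column 6 has {alpha,delta}; that leaves zeta.
At row 6, column 2: row 6 has {beta,gamma,delta}; column 2 has {alpha,beta,gamma,delta,epsilon}; that leaves zeta.
At row 6, column 3: row 6 has {beta,gamma,delta,zeta}; column 3 has {beta,epsilon}; that leaves alpha.
At row 6, column 6: row 6 has {alpha,beta,gamma,delta,zeta}; column 6 has {alpha,delta,zeta}; that leaves epsilon.
At row 1, column 4: row 1 has {alpha,delta}; column 4 has {alpha,gamma,delta,epsilon,zeta}; that leaves beta.
At row 1, column 5: row 1 has {alpha,beta,delta}; column 5 has {alpha,beta,gamma,delta,zeta}; that leaves epsilon.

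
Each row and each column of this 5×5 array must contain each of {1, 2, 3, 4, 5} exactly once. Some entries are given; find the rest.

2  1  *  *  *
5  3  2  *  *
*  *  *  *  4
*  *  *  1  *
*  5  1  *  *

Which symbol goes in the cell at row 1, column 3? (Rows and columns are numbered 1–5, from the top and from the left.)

4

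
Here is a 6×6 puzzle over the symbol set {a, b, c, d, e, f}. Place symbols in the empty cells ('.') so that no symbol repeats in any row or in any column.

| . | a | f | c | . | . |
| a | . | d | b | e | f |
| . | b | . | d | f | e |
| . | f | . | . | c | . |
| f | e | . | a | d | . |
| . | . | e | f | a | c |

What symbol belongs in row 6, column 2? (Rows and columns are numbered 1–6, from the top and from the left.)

At row 1, column 5: row 1 has {a,c,f}; column 5 has {a,c,d,e,f}; that leaves b.
At row 1, column 6: row 1 has {a,b,c,f}; column 6 has {c,e,f}; that leaves d.
At row 2, column 2: row 2 has {a,b,d,e,f}; column 2 has {a,b,e,f}; that leaves c.
At row 3, column 1: row 3 has {b,d,e,f}; column 1 has {a,f}; that leaves c.
At row 3, column 3: row 3 has {b,c,d,e,f}; column 3 has {d,e,f}; that leaves a.
At row 4, column 3: row 4 has {c,f}; column 3 has {a,d,e,f}; that leaves b.
At row 4, column 4: row 4 has {b,c,f}; column 4 has {a,b,c,d,f}; that leaves e.
At row 4, column 6: row 4 has {b,c,e,f}; column 6 has {c,d,e,f}; that leaves a.
At row 5, column 3: row 5 has {a,d,e,f}; column 3 has {a,b,d,e,f}; that leaves c.
At row 5, column 6: row 5 has {a,c,d,e,f}; column 6 has {a,c,d,e,f}; that leaves b.
At row 6, column 2: row 6 has {a,c,e,f}; column 2 has {a,b,c,e,f}; that leaves d.

d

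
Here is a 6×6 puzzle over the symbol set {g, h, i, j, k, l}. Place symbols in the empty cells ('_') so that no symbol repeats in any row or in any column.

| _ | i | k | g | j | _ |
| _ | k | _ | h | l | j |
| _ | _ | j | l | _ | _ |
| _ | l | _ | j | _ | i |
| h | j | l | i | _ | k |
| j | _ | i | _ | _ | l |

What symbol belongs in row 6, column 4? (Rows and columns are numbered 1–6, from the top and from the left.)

k

At row 1, column 1: row 1 has {g,i,j,k}; column 1 has {h,j}; that leaves l.
At row 1, column 6: row 1 has {g,i,j,k,l}; column 6 has {i,j,k,l}; that leaves h.
At row 2, column 3: row 2 has {h,j,k,l}; column 3 has {i,j,k,l}; that leaves g.
At row 3, column 6: row 3 has {j,l}; column 6 has {h,i,j,k,l}; that leaves g.
At row 4, column 3: row 4 has {i,j,l}; column 3 has {g,i,j,k,l}; that leaves h.
At row 5, column 5: row 5 has {h,i,j,k,l}; column 5 has {j,l}; that leaves g.
At row 6, column 4: row 6 has {i,j,l}; column 4 has {g,h,i,j,l}; that leaves k.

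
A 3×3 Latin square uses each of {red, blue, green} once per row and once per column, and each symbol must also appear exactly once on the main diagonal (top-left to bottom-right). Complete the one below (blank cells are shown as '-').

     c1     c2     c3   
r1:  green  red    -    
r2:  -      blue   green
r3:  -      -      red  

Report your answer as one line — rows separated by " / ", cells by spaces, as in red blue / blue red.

green red blue / red blue green / blue green red

(r1,c3) = blue
(r2,c1) = red
(r3,c1) = blue
(r3,c2) = green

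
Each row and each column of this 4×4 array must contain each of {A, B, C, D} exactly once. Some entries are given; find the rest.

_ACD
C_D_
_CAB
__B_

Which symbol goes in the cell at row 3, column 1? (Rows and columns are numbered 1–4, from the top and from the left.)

D

(r1,c1) = B
(r2,c2) = B
(r2,c4) = A
(r3,c1) = D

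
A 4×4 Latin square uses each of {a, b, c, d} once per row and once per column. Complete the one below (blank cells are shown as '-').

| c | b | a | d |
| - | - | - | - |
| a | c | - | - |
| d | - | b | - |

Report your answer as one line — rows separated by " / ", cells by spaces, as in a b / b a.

c b a d / b d c a / a c d b / d a b c

Cell (r2,c1): row 2 is empty so far; column 1 has {a,c,d} → b.
Cell (r3,c3): row 3 has {a,c}; column 3 has {a,b} → d.
Cell (r3,c4): row 3 has {a,c,d}; column 4 has {d} → b.
Cell (r4,c2): row 4 has {b,d}; column 2 has {b,c} → a.
Cell (r4,c4): row 4 has {a,b,d}; column 4 has {b,d} → c.
Cell (r2,c2): row 2 has {b}; column 2 has {a,b,c} → d.
Cell (r2,c3): row 2 has {b,d}; column 3 has {a,b,d} → c.
Cell (r2,c4): row 2 has {b,c,d}; column 4 has {b,c,d} → a.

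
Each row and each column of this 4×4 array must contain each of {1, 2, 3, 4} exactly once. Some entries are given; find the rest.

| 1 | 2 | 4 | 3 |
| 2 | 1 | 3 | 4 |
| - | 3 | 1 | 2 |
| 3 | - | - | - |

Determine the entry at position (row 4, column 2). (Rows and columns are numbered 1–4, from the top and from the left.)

4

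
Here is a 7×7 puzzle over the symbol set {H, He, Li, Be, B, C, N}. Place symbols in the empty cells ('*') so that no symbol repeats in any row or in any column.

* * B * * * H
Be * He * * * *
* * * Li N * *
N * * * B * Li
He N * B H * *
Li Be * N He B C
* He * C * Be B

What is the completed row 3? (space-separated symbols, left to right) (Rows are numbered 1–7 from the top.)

B C Be Li N H He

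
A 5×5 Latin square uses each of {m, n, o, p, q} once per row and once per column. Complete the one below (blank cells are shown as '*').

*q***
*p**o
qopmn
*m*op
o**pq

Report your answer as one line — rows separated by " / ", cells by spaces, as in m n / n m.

(r1,c4): row 1 has {q}; column 4 has {m,o,p}, so it must be n.
(r1,c5): row 1 has {n,q}; column 5 has {n,o,p,q}, so it must be m.
(r2,c4): row 2 has {o,p}; column 4 has {m,n,o,p}, so it must be q.
(r4,c1): row 4 has {m,o,p}; column 1 has {o,q}, so it must be n.
(r4,c3): row 4 has {m,n,o,p}; column 3 has {p}, so it must be q.
(r5,c2): row 5 has {o,p,q}; column 2 has {m,o,p,q}, so it must be n.
(r5,c3): row 5 has {n,o,p,q}; column 3 has {p,q}, so it must be m.
(r1,c1): row 1 has {m,n,q}; column 1 has {n,o,q}, so it must be p.
(r1,c3): row 1 has {m,n,p,q}; column 3 has {m,p,q}, so it must be o.
(r2,c1): row 2 has {o,p,q}; column 1 has {n,o,p,q}, so it must be m.
(r2,c3): row 2 has {m,o,p,q}; column 3 has {m,o,p,q}, so it must be n.

p q o n m / m p n q o / q o p m n / n m q o p / o n m p q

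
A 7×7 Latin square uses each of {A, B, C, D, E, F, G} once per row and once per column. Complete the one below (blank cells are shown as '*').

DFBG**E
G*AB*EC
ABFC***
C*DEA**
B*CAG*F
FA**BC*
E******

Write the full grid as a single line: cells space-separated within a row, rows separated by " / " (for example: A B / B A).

D F B G C A E / G D A B F E C / A B F C E G D / C G D E A F B / B E C A G D F / F A E D B C G / E C G F D B A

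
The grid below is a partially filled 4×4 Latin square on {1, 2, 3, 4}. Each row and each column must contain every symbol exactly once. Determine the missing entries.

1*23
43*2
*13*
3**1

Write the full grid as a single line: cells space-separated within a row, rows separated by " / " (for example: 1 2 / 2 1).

1 4 2 3 / 4 3 1 2 / 2 1 3 4 / 3 2 4 1

(r1,c2) = 4
(r2,c3) = 1
(r3,c1) = 2
(r3,c4) = 4
(r4,c2) = 2
(r4,c3) = 4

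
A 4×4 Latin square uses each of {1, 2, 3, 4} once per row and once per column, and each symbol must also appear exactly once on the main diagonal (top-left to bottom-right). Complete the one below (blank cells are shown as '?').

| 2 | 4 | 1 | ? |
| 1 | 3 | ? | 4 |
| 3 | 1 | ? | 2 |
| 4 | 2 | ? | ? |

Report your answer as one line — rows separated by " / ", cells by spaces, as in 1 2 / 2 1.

2 4 1 3 / 1 3 2 4 / 3 1 4 2 / 4 2 3 1

(r1,c4): row 1 has {1,2,4}; column 4 has {2,4}, so it must be 3.
(r2,c3): row 2 has {1,3,4}; column 3 has {1}, so it must be 2.
(r3,c3): row 3 has {1,2,3}; column 3 has {1,2}; the diagonal has {2,3}, so it must be 4.
(r4,c3): row 4 has {2,4}; column 3 has {1,2,4}, so it must be 3.
(r4,c4): row 4 has {2,3,4}; column 4 has {2,3,4}; the diagonal has {2,3,4}, so it must be 1.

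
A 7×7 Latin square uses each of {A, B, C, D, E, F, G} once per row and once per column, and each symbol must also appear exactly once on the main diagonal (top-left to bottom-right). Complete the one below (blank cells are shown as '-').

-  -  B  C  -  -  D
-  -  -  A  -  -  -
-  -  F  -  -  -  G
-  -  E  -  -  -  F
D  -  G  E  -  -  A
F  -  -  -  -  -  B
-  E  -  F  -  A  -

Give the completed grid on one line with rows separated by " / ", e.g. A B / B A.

A F B C E G D / G D C A F B E / E A F B D C G / C B E G A D F / D C G E B F A / F G A D C E B / B E D F G A C

(r7,c7): row 7 has {A,E,F}; column 7 has {A,B,D,F,G}; the diagonal has {F}, so it must be C.
(r2,c7): row 2 has {A}; column 7 has {A,B,C,D,F,G}, so it must be E.
(r5,c5): row 5 has {A,D,E,G}; column 5 is empty so far; the diagonal has {C,F}, so it must be B.
(r7,c3): row 7 has {A,C,E,F}; column 3 has {B,E,F,G}, so it must be D.
(r7,c5): row 7 has {A,C,D,E,F}; column 5 has {B}, so it must be G.
(r2,c3): row 2 has {A,E}; column 3 has {B,D,E,F,G}, so it must be C.
(r6,c3): row 6 has {B,F}; column 3 has {B,C,D,E,F,G}, so it must be A.
(r7,c1): row 7 has {A,C,D,E,F,G}; column 1 has {D,F}, so it must be B.
(r2,c1): row 2 has {A,C,E}; column 1 has {B,D,F}, so it must be G.
(r2,c2): row 2 has {A,C,E,G}; column 2 has {E}; the diagonal has {B,C,F}, so it must be D.
(r2,c5): row 2 has {A,C,D,E,G}; column 5 has {B,G}, so it must be F.
(r2,c6): row 2 has {A,C,D,E,F,G}; column 6 has {A}, so it must be B.
(r4,c4): row 4 has {E,F}; column 4 has {A,C,E,F}; the diagonal has {B,C,D,F}, so it must be G.
(r6,c4): row 6 has {A,B,F}; column 4 has {A,C,E,F,G}, so it must be D.
(r6,c6): row 6 has {A,B,D,F}; column 6 has {A,B}; the diagonal has {B,C,D,F,G}, so it must be E.
(r1,c1): row 1 has {B,C,D}; column 1 has {B,D,F,G}; the diagonal has {B,C,D,E,F,G}, so it must be A.
(r1,c5): row 1 has {A,B,C,D}; column 5 has {B,F,G}, so it must be E.
(r3,c4): row 3 has {F,G}; column 4 has {A,C,D,E,F,G}, so it must be B.
(r4,c1): row 4 has {E,F,G}; column 1 has {A,B,D,F,G}, so it must be C.
(r4,c6): row 4 has {C,E,F,G}; column 6 has {A,B,E}, so it must be D.
(r6,c5): row 6 has {A,B,D,E,F}; column 5 has {B,E,F,G}, so it must be C.
(r3,c1): row 3 has {B,F,G}; column 1 has {A,B,C,D,F,G}, so it must be E.
(r3,c6): row 3 has {B,E,F,G}; column 6 has {A,B,D,E}, so it must be C.
(r4,c5): row 4 has {C,D,E,F,G}; column 5 has {B,C,E,F,G}, so it must be A.
(r5,c6): row 5 has {A,B,D,E,G}; column 6 has {A,B,C,D,E}, so it must be F.
(r6,c2): row 6 has {A,B,C,D,E,F}; column 2 has {D,E}, so it must be G.
(r1,c2): row 1 has {A,B,C,D,E}; column 2 has {D,E,G}, so it must be F.
(r1,c6): row 1 has {A,B,C,D,E,F}; column 6 has {A,B,C,D,E,F}, so it must be G.
(r3,c2): row 3 has {B,C,E,F,G}; column 2 has {D,E,F,G}, so it must be A.
(r3,c5): row 3 has {A,B,C,E,F,G}; column 5 has {A,B,C,E,F,G}, so it must be D.
(r4,c2): row 4 has {A,C,D,E,F,G}; column 2 has {A,D,E,F,G}, so it must be B.
(r5,c2): row 5 has {A,B,D,E,F,G}; column 2 has {A,B,D,E,F,G}, so it must be C.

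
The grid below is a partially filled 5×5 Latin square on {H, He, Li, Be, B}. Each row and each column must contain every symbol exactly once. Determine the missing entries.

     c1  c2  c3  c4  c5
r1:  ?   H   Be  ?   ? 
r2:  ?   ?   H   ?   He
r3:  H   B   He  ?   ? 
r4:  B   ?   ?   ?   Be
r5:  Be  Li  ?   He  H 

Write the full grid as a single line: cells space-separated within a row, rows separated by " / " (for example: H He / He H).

(r2,c1) = Li
(r2,c2) = Be
(r2,c4) = B
(r3,c5) = Li
(r4,c2) = He
(r4,c3) = Li
(r4,c4) = H
(r5,c3) = B
(r1,c1) = He
(r1,c4) = Li
(r1,c5) = B
(r3,c4) = Be

He H Be Li B / Li Be H B He / H B He Be Li / B He Li H Be / Be Li B He H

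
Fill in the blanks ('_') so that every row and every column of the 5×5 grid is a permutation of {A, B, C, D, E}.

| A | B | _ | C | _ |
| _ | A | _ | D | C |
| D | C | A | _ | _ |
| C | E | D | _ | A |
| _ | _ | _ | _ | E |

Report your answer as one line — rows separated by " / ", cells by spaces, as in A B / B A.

row 1 has {A,B,C}; column 3 has {A,D} — only E is left for (r1,c3).
row 1 has {A,B,C,E}; column 5 has {A,C,E} — only D is left for (r1,c5).
row 2 has {A,C,D}; column 3 has {A,D,E} — only B is left for (r2,c3).
row 3 has {A,C,D}; column 5 has {A,C,D,E} — only B is left for (r3,c5).
row 4 has {A,C,D,E}; column 4 has {C,D} — only B is left for (r4,c4).
row 5 has {E}; column 1 has {A,C,D} — only B is left for (r5,c1).
row 5 has {B,E}; column 2 has {A,B,C,E} — only D is left for (r5,c2).
row 5 has {B,D,E}; column 3 has {A,B,D,E} — only C is left for (r5,c3).
row 5 has {B,C,D,E}; column 4 has {B,C,D} — only A is left for (r5,c4).
row 2 has {A,B,C,D}; column 1 has {A,B,C,D} — only E is left for (r2,c1).
row 3 has {A,B,C,D}; column 4 has {A,B,C,D} — only E is left for (r3,c4).

A B E C D / E A B D C / D C A E B / C E D B A / B D C A E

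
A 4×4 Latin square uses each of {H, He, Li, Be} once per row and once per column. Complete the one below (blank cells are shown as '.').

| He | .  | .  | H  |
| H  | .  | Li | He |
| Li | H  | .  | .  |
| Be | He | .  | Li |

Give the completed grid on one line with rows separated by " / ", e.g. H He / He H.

He Li Be H / H Be Li He / Li H He Be / Be He H Li

(r1,c3) = Be
(r2,c2) = Be
(r3,c3) = He
(r3,c4) = Be
(r4,c3) = H
(r1,c2) = Li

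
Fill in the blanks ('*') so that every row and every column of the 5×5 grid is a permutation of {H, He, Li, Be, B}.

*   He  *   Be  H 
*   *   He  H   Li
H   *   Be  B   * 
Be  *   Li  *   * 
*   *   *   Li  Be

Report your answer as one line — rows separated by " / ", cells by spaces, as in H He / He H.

Li He B Be H / B Be He H Li / H Li Be B He / Be H Li He B / He B H Li Be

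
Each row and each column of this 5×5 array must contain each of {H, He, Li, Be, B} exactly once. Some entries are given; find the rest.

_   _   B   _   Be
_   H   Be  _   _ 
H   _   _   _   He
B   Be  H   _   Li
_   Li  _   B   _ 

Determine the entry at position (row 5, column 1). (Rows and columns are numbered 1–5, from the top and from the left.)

Be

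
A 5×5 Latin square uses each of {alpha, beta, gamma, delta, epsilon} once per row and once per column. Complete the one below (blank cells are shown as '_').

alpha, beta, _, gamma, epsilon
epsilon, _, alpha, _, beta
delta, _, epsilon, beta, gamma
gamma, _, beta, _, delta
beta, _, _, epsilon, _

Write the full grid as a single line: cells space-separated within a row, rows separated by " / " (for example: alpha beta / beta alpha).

alpha beta delta gamma epsilon / epsilon gamma alpha delta beta / delta alpha epsilon beta gamma / gamma epsilon beta alpha delta / beta delta gamma epsilon alpha

Cell (r1,c3): row 1 has {alpha,beta,gamma,epsilon}; column 3 has {alpha,beta,epsilon} → delta.
Cell (r2,c4): row 2 has {alpha,beta,epsilon}; column 4 has {beta,gamma,epsilon} → delta.
Cell (r3,c2): row 3 has {beta,gamma,delta,epsilon}; column 2 has {beta} → alpha.
Cell (r4,c2): row 4 has {beta,gamma,delta}; column 2 has {alpha,beta} → epsilon.
Cell (r4,c4): row 4 has {beta,gamma,delta,epsilon}; column 4 has {beta,gamma,delta,epsilon} → alpha.
Cell (r5,c3): row 5 has {beta,epsilon}; column 3 has {alpha,beta,delta,epsilon} → gamma.
Cell (r5,c5): row 5 has {beta,gamma,epsilon}; column 5 has {beta,gamma,delta,epsilon} → alpha.
Cell (r2,c2): row 2 has {alpha,beta,delta,epsilon}; column 2 has {alpha,beta,epsilon} → gamma.
Cell (r5,c2): row 5 has {alpha,beta,gamma,epsilon}; column 2 has {alpha,beta,gamma,epsilon} → delta.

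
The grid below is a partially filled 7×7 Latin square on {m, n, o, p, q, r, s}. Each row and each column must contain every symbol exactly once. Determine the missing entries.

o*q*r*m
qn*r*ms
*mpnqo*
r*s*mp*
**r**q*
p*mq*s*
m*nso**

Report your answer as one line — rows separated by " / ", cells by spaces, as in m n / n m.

o s q p r n m / q n o r p m s / s m p n q o r / r q s o m p n / n o r m s q p / p r m q n s o / m p n s o r q

At row 1, column 4: row 1 has {m,o,q,r}; column 4 has {n,q,r,s}; that leaves p.
At row 1, column 6: row 1 has {m,o,p,q,r}; column 6 has {m,o,p,q,s}; that leaves n.
At row 2, column 3: row 2 has {m,n,q,r,s}; column 3 has {m,n,p,q,r,s}; that leaves o.
At row 2, column 5: row 2 has {m,n,o,q,r,s}; column 5 has {m,o,q,r}; that leaves p.
At row 3, column 1: row 3 has {m,n,o,p,q}; column 1 has {m,o,p,q,r}; that leaves s.
At row 3, column 7: row 3 has {m,n,o,p,q,s}; column 7 has {m,s}; that leaves r.
At row 4, column 4: row 4 has {m,p,r,s}; column 4 has {n,p,q,r,s}; that leaves o.
At row 5, column 1: row 5 has {q,r}; column 1 has {m,o,p,q,r,s}; that leaves n.
At row 5, column 4: row 5 has {n,q,r}; column 4 has {n,o,p,q,r,s}; that leaves m.
At row 5, column 5: row 5 has {m,n,q,r}; column 5 has {m,o,p,q,r}; that leaves s.
At row 6, column 5: row 6 has {m,p,q,s}; column 5 has {m,o,p,q,r,s}; that leaves n.
At row 6, column 7: row 6 has {m,n,p,q,s}; column 7 has {m,r,s}; that leaves o.
At row 7, column 6: row 7 has {m,n,o,s}; column 6 has {m,n,o,p,q,s}; that leaves r.
At row 1, column 2: row 1 has {m,n,o,p,q,r}; column 2 has {m,n}; that leaves s.
At row 4, column 2: row 4 has {m,o,p,r,s}; column 2 has {m,n,s}; that leaves q.
At row 4, column 7: row 4 has {m,o,p,q,r,s}; column 7 has {m,o,r,s}; that leaves n.
At row 5, column 7: row 5 has {m,n,q,r,s}; column 7 has {m,n,o,r,s}; that leaves p.
At row 6, column 2: row 6 has {m,n,o,p,q,s}; column 2 has {m,n,q,s}; that leaves r.
At row 7, column 2: row 7 has {m,n,o,r,s}; column 2 has {m,n,q,r,s}; that leaves p.
At row 7, column 7: row 7 has {m,n,o,p,r,s}; column 7 has {m,n,o,p,r,s}; that leaves q.
At row 5, column 2: row 5 has {m,n,p,q,r,s}; column 2 has {m,n,p,q,r,s}; that leaves o.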